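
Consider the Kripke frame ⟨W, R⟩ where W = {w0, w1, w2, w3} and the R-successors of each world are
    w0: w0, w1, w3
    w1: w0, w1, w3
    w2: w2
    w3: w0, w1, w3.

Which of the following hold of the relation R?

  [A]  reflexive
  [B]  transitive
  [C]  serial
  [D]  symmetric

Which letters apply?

A, B, C, D

(A) reflexive: each world relates to itself.
(B) transitive: R is closed under composition.
(C) serial: every world has an R-successor.
(D) symmetric: every R-edge is matched by its reverse.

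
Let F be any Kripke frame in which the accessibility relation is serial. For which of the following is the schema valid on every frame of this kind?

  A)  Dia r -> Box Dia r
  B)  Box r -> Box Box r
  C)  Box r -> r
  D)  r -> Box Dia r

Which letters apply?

(A) Dia r -> Box Dia r is axiom 5; it is valid on a frame exactly when R is euclidean. Such an R need not be euclidean, so not valid.
(B) Box r -> Box Box r is axiom 4, which corresponds to transitivity. Such an R need not be transitive — not valid.
(C) Box r -> r is axiom T, which corresponds to reflexivity. Such an R need not be reflexive — not valid.
(D) r -> Box Dia r is axiom B, which corresponds to symmetry. Such an R need not be symmetric — not valid.

none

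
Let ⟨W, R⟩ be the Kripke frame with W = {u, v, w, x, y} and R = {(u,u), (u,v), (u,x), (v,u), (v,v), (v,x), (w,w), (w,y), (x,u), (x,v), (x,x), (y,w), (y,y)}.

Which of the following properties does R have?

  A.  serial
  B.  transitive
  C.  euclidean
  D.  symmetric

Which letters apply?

(A) serial: every world has an R-successor.
(B) transitive: R is closed under composition.
(C) euclidean: any two R-successors of the same world are R-related.
(D) symmetric: every R-edge is matched by its reverse.

A, B, C, D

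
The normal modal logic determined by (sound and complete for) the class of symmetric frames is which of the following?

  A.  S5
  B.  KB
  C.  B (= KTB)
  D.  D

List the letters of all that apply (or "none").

B

(A) S5 is determined by the class of reflexive, symmetric, and transitive frames.
(B) KB is determined by exactly this class.
(C) B (= KTB) is determined by the class of reflexive and symmetric frames.
(D) D is determined by the class of serial frames.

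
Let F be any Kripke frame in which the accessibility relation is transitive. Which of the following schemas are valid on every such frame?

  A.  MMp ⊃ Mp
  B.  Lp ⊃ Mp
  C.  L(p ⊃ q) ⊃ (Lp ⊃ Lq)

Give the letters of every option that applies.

(A) MMp ⊃ Mp is the dual of axiom 4; it is valid on a frame exactly when R is transitive. Every such R is transitive, so valid.
(B) axiom D: valid iff R is serial. Such an R need not be serial — not valid.
(C) this is just K, valid on every normal frame.

A, C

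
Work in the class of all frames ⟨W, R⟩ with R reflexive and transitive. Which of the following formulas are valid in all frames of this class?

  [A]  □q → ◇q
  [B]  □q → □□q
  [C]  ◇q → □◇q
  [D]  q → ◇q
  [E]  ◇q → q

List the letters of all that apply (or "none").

Reflexive relations are serial.
(A) axiom D: valid iff R is serial. Every such R is serial — valid.
(B) axiom 4: valid iff R is transitive. Every such R is transitive — valid.
(C) ◇q → □◇q is axiom 5; it is valid on a frame exactly when R is euclidean. Such an R need not be euclidean, so not valid.
(D) the dual of axiom T: valid iff R is reflexive. Every such R is reflexive — valid.
(E) ◇q → q is the converse of T; it holds exactly when R ⊆ identity. Such an R need not be a subset of the identity — not valid.

A, B, D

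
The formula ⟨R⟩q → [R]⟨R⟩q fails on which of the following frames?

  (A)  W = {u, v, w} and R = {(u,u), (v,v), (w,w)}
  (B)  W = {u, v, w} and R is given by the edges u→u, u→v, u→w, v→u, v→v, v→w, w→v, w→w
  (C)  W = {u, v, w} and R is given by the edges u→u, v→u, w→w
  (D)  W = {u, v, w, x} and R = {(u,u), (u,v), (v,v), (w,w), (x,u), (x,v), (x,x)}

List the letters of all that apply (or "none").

The schema ⟨R⟩q → [R]⟨R⟩q is axiom 5; it is valid on a frame iff R is euclidean.
(A) R is euclidean (any two R-successors of the same world are R-related), so the schema is valid here.
(B) R is not euclidean (u R w and u R u but not w R u), so the schema fails here.
(C) R is euclidean (any two R-successors of the same world are R-related), so the schema is valid here.
(D) R is not euclidean (u R v and u R u but not v R u), so the schema fails here.

B, D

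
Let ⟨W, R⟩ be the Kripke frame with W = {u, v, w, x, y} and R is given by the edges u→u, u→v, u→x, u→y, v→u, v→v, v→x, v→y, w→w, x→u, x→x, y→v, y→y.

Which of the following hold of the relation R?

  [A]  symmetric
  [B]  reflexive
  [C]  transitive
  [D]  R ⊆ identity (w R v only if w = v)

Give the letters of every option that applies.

B

(A) not symmetric: u R y but not y R u.
(B) reflexive: each world relates to itself.
(C) not transitive: x R u and u R v but not x R v.
(D) not ⊆ identity: u R v with u ≠ v.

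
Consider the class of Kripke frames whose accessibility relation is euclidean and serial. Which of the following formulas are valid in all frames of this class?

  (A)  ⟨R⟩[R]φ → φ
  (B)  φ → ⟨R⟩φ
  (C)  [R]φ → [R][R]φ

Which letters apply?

(A) ⟨R⟩[R]φ → φ is the dual of axiom B, which corresponds to symmetry. Such an R need not be symmetric — not valid.
(B) φ → ⟨R⟩φ (the dual of axiom T) characterises the reflexive frames. Such an R need not be reflexive — not valid.
(C) [R]φ → [R][R]φ is axiom 4; it is valid on a frame exactly when R is transitive. Such an R need not be transitive, so not valid.

none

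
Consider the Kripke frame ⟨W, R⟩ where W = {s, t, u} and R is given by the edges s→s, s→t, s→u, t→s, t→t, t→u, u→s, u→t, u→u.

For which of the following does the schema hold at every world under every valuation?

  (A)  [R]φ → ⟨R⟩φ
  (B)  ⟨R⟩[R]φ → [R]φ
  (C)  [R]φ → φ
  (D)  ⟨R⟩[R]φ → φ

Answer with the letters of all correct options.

A, B, C, D

R is reflexive: each world relates to itself.
R is symmetric: every R-edge is matched by its reverse.
R is euclidean: any two R-successors of the same world are R-related.
R is serial: every world has an R-successor.
(A) [R]φ → ⟨R⟩φ is axiom D, which corresponds to seriality. R is serial — valid.
(B) ⟨R⟩[R]φ → [R]φ is the dual of axiom 5; it is valid on a frame exactly when R is euclidean. R is euclidean, so valid.
(C) [R]φ → φ (axiom T) characterises the reflexive frames. R is reflexive — valid.
(D) the dual of axiom B: valid iff R is symmetric. R is symmetric — valid.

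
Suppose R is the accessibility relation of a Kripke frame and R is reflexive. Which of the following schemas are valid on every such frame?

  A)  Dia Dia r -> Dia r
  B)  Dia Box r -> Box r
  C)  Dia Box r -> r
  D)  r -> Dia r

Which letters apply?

A reflexive relation is serial.
(A) Dia Dia r -> Dia r is the dual of axiom 4, which corresponds to transitivity. Such an R need not be transitive — not valid.
(B) Dia Box r -> Box r is the dual of axiom 5, which corresponds to the euclidean property. Such an R need not be euclidean — not valid.
(C) the dual of axiom B: valid iff R is symmetric. Such an R need not be symmetric — not valid.
(D) r -> Dia r is the dual of axiom T, which corresponds to reflexivity. Every such R is reflexive — valid.

D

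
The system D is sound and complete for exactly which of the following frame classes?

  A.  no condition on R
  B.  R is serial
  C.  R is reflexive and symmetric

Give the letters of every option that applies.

(A) this class determines K, not D.
(B) D is sound and complete for exactly this class.
(C) this class determines B (= KTB), not D.

B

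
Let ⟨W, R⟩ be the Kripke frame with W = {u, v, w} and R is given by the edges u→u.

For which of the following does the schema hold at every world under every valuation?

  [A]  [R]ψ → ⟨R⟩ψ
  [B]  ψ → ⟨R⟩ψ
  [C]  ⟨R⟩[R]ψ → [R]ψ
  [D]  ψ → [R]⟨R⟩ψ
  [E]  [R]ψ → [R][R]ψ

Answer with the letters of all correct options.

R is not reflexive: not v R v.
R is symmetric: every R-edge is matched by its reverse.
R is transitive: R is closed under composition.
R is euclidean: any two R-successors of the same world are R-related.
R is not serial: v has no R-successor.
(A) [R]ψ → ⟨R⟩ψ is axiom D, which corresponds to seriality. R is not serial — not valid.
(B) ψ → ⟨R⟩ψ is the dual of axiom T; it is valid on a frame exactly when R is reflexive. R is not reflexive, so not valid.
(C) ⟨R⟩[R]ψ → [R]ψ is the dual of axiom 5, which corresponds to the euclidean property. R is euclidean — valid.
(D) ψ → [R]⟨R⟩ψ is axiom B, which corresponds to symmetry. R is symmetric — valid.
(E) [R]ψ → [R][R]ψ is axiom 4, which corresponds to transitivity. R is transitive — valid.

C, D, E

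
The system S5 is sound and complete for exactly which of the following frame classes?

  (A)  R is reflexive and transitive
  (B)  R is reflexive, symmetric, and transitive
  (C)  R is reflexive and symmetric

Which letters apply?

B

(A) this class determines S4, not S5.
(B) S5 is sound and complete for exactly this class.
(C) this class determines B (= KTB), not S5.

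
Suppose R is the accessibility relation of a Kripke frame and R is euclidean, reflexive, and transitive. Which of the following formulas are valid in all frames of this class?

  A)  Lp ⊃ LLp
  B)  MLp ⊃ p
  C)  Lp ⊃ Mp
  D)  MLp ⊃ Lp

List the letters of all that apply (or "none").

A, B, C, D

A relation that is euclidean, reflexive, and transitive is also serial and symmetric.
(A) Lp ⊃ LLp (axiom 4) characterises the transitive frames. Every such R is transitive — valid.
(B) MLp ⊃ p is the dual of axiom B; it is valid on a frame exactly when R is symmetric. Every such R is symmetric, so valid.
(C) Lp ⊃ Mp is axiom D, which corresponds to seriality. Every such R is serial — valid.
(D) MLp ⊃ Lp is the dual of axiom 5; it is valid on a frame exactly when R is euclidean. Every such R is euclidean, so valid.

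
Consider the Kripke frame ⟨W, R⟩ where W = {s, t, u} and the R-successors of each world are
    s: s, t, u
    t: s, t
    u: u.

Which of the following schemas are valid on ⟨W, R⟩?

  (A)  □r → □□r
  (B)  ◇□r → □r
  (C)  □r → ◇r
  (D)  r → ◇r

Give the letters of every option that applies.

R is reflexive: each world relates to itself.
R is not transitive: t R s and s R u but not t R u.
R is not euclidean: s R t and s R u but not t R u.
R is serial: every world has an R-successor.
(A) axiom 4: valid iff R is transitive. R is not transitive — not valid.
(B) the dual of axiom 5: valid iff R is euclidean. R is not euclidean — not valid.
(C) □r → ◇r is axiom D, which corresponds to seriality. R is serial — valid.
(D) r → ◇r (the dual of axiom T) characterises the reflexive frames. R is reflexive — valid.

C, D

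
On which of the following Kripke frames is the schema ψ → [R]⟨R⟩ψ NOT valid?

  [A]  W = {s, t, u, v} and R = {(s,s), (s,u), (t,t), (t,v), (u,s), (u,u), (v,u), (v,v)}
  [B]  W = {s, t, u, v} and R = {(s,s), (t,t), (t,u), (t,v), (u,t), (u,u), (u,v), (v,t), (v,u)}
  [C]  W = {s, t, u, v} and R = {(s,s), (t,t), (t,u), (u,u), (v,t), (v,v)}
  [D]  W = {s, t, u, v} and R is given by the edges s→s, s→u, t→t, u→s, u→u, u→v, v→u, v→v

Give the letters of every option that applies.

The schema ψ → [R]⟨R⟩ψ is axiom B; it is valid on a frame iff R is symmetric.
(A) R is not symmetric (t R v but not v R t), so the schema fails here.
(B) R is symmetric (every R-edge is matched by its reverse), so the schema is valid here.
(C) R is not symmetric (t R u but not u R t), so the schema fails here.
(D) R is symmetric (every R-edge is matched by its reverse), so the schema is valid here.

A, C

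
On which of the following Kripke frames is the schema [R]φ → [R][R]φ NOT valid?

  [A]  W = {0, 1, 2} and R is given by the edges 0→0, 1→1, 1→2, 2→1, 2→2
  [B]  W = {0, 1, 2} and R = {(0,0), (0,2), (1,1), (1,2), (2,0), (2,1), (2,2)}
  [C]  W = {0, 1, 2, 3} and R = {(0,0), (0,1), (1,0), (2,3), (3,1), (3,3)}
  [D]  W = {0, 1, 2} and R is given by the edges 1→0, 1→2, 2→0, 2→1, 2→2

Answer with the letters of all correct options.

B, C, D

The schema [R]φ → [R][R]φ is axiom 4; it is valid on a frame iff R is transitive.
(A) R is transitive (R is closed under composition), so the schema is valid here.
(B) R is not transitive (0 R 2 and 2 R 1 but not 0 R 1), so the schema fails here.
(C) R is not transitive (1 R 0 and 0 R 1 but not 1 R 1), so the schema fails here.
(D) R is not transitive (1 R 2 and 2 R 1 but not 1 R 1), so the schema fails here.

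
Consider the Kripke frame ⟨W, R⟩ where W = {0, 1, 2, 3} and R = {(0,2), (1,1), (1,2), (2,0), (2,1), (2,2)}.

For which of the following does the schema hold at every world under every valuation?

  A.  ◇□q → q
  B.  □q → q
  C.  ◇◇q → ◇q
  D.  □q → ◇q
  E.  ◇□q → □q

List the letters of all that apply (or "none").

A

R is not reflexive: not 0 R 0.
R is symmetric: every R-edge is matched by its reverse.
R is not transitive: 0 R 2 and 2 R 0 but not 0 R 0.
R is not euclidean: 2 R 0 and 2 R 1 but not 0 R 1.
R is not serial: 3 has no R-successor.
(A) ◇□q → q is the dual of axiom B; it is valid on a frame exactly when R is symmetric. R is symmetric, so valid.
(B) □q → q is axiom T, which corresponds to reflexivity. R is not reflexive — not valid.
(C) ◇◇q → ◇q (the dual of axiom 4) characterises the transitive frames. R is not transitive — not valid.
(D) □q → ◇q is axiom D; it is valid on a frame exactly when R is serial. R is not serial, so not valid.
(E) ◇□q → □q is the dual of axiom 5; it is valid on a frame exactly when R is euclidean. R is not euclidean, so not valid.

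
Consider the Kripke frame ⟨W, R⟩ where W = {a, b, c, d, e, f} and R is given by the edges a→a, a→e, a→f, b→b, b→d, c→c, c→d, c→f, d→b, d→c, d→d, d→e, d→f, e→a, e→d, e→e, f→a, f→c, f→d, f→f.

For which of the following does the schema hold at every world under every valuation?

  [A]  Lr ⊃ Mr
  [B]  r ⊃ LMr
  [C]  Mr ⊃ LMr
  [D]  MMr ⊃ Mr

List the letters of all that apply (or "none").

A, B

R is symmetric: every R-edge is matched by its reverse.
R is not transitive: a R e and e R d but not a R d.
R is not euclidean: a R e and a R f but not e R f.
R is serial: every world has an R-successor.
(A) Lr ⊃ Mr is axiom D, which corresponds to seriality. R is serial — valid.
(B) axiom B: valid iff R is symmetric. R is symmetric — valid.
(C) Mr ⊃ LMr is axiom 5, which corresponds to the euclidean property. R is not euclidean — not valid.
(D) MMr ⊃ Mr is the dual of axiom 4, which corresponds to transitivity. R is not transitive — not valid.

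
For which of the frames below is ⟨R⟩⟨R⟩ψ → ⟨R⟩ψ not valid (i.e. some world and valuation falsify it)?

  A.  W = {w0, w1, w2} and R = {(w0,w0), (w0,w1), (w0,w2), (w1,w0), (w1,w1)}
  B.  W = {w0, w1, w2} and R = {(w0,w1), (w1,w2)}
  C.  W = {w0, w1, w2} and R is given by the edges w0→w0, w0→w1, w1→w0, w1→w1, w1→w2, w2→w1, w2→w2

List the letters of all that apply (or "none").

The schema ⟨R⟩⟨R⟩ψ → ⟨R⟩ψ is the dual of axiom 4; it is valid on a frame iff R is transitive.
(A) R is not transitive (w1 R w0 and w0 R w2 but not w1 R w2), so the schema fails here.
(B) R is not transitive (w0 R w1 and w1 R w2 but not w0 R w2), so the schema fails here.
(C) R is not transitive (w0 R w1 and w1 R w2 but not w0 R w2), so the schema fails here.

A, B, C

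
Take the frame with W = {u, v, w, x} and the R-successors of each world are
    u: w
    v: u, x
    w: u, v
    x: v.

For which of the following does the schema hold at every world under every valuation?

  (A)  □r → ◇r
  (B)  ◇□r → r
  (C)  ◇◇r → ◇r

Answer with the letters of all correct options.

R is not symmetric: v R u but not u R v.
R is not transitive: u R w and w R u but not u R u.
R is serial: every world has an R-successor.
(A) axiom D: valid iff R is serial. R is serial — valid.
(B) ◇□r → r (the dual of axiom B) characterises the symmetric frames. R is not symmetric — not valid.
(C) ◇◇r → ◇r is the dual of axiom 4; it is valid on a frame exactly when R is transitive. R is not transitive, so not valid.

A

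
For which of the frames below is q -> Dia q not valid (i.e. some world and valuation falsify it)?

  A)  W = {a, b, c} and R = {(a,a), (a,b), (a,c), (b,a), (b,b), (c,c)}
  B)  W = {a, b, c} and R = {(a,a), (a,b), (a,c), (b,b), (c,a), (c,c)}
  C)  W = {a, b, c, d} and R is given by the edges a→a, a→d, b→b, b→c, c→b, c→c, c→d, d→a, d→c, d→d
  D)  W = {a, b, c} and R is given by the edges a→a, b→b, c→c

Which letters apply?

The schema q -> Dia q is the dual of axiom T; it is valid on a frame iff R is reflexive.
(A) R is reflexive (each world relates to itself), so the schema is valid here.
(B) R is reflexive (each world relates to itself), so the schema is valid here.
(C) R is reflexive (each world relates to itself), so the schema is valid here.
(D) R is reflexive (each world relates to itself), so the schema is valid here.

none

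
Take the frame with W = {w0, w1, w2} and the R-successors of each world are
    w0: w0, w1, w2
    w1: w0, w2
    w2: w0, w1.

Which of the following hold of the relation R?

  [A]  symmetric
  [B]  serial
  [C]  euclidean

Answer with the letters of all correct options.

(A) symmetric: every R-edge is matched by its reverse.
(B) serial: every world has an R-successor.
(C) not euclidean: w0 R w1 and w0 R w1 but not w1 R w1.

A, B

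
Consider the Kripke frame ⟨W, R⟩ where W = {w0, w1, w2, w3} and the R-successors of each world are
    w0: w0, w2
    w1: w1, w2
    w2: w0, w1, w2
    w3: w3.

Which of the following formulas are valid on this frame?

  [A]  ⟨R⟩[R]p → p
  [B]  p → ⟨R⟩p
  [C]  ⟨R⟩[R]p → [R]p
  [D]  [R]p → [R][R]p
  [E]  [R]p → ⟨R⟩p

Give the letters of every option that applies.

A, B, E

R is reflexive: each world relates to itself.
R is symmetric: every R-edge is matched by its reverse.
R is not transitive: w0 R w2 and w2 R w1 but not w0 R w1.
R is not euclidean: w2 R w0 and w2 R w1 but not w0 R w1.
R is serial: every world has an R-successor.
(A) ⟨R⟩[R]p → p (the dual of axiom B) characterises the symmetric frames. R is symmetric — valid.
(B) p → ⟨R⟩p is the dual of axiom T; it is valid on a frame exactly when R is reflexive. R is reflexive, so valid.
(C) ⟨R⟩[R]p → [R]p (the dual of axiom 5) characterises the euclidean frames. R is not euclidean — not valid.
(D) [R]p → [R][R]p is axiom 4, which corresponds to transitivity. R is not transitive — not valid.
(E) [R]p → ⟨R⟩p is axiom D, which corresponds to seriality. R is serial — valid.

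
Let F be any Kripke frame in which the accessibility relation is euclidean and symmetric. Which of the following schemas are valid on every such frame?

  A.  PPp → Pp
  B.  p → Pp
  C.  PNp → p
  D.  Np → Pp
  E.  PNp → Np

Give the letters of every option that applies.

A symmetric euclidean relation is transitive (uRv and vRw give vRu by symmetry, then uRw by the euclidean condition, applied at v).
(A) the dual of axiom 4: valid iff R is transitive. Every such R is transitive — valid.
(B) p → Pp (the dual of axiom T) characterises the reflexive frames. Such an R need not be reflexive — not valid.
(C) PNp → p (the dual of axiom B) characterises the symmetric frames. Every such R is symmetric — valid.
(D) Np → Pp (axiom D) characterises the serial frames. Such an R need not be serial — not valid.
(E) PNp → Np is the dual of axiom 5; it is valid on a frame exactly when R is euclidean. Every such R is euclidean, so valid.

A, C, E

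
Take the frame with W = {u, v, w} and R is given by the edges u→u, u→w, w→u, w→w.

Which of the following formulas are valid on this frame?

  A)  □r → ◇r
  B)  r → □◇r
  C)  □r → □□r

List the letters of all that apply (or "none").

B, C

R is symmetric: every R-edge is matched by its reverse.
R is transitive: R is closed under composition.
R is not serial: v has no R-successor.
(A) □r → ◇r (axiom D) characterises the serial frames. R is not serial — not valid.
(B) r → □◇r (axiom B) characterises the symmetric frames. R is symmetric — valid.
(C) axiom 4: valid iff R is transitive. R is transitive — valid.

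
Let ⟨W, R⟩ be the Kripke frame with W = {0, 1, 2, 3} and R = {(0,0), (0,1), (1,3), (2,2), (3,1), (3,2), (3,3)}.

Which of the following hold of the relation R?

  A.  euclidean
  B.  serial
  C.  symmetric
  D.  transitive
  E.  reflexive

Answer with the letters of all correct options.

(A) not euclidean: 0 R 1 and 0 R 0 but not 1 R 0.
(B) serial: every world has an R-successor.
(C) not symmetric: 0 R 1 but not 1 R 0.
(D) not transitive: 0 R 1 and 1 R 3 but not 0 R 3.
(E) not reflexive: not 1 R 1.

B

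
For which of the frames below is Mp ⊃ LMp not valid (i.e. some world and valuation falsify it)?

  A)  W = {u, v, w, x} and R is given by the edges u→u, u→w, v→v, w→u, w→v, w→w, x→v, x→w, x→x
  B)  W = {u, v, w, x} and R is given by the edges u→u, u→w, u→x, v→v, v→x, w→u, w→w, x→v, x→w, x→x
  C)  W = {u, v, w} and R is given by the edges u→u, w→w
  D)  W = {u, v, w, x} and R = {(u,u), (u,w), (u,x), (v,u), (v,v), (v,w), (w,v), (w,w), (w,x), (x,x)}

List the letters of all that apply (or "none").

A, B, D

The schema Mp ⊃ LMp is axiom 5; it is valid on a frame iff R is euclidean.
(A) R is not euclidean (w R u and w R v but not u R v), so the schema fails here.
(B) R is not euclidean (u R w and u R x but not w R x), so the schema fails here.
(C) R is euclidean (any two R-successors of the same world are R-related), so the schema is valid here.
(D) R is not euclidean (u R w and u R u but not w R u), so the schema fails here.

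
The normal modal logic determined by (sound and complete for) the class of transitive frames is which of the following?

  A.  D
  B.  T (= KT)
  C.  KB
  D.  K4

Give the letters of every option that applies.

D

(A) D is determined by the class of serial frames.
(B) T (= KT) is determined by the class of reflexive frames.
(C) KB is determined by the class of symmetric frames.
(D) K4 is determined by exactly this class.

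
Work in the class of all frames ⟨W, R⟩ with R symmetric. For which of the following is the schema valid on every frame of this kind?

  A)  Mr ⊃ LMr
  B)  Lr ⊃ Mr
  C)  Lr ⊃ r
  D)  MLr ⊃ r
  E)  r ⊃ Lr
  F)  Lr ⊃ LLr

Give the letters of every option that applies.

(A) Mr ⊃ LMr is axiom 5; it is valid on a frame exactly when R is euclidean. Such an R need not be euclidean, so not valid.
(B) Lr ⊃ Mr (axiom D) characterises the serial frames. Such an R need not be serial — not valid.
(C) Lr ⊃ r (axiom T) characterises the reflexive frames. Such an R need not be reflexive — not valid.
(D) MLr ⊃ r (the dual of axiom B) characterises the symmetric frames. Every such R is symmetric — valid.
(E) r ⊃ Lr is valid only on frames where every R-edge is a self-loop. Such an R need not be a subset of the identity — not valid.
(F) axiom 4: valid iff R is transitive. Such an R need not be transitive — not valid.

D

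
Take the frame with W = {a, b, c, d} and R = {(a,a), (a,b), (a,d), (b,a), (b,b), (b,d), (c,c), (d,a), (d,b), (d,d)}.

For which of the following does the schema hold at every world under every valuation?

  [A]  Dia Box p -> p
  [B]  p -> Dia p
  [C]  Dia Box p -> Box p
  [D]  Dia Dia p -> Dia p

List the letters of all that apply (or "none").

A, B, C, D

R is reflexive: each world relates to itself.
R is symmetric: every R-edge is matched by its reverse.
R is transitive: R is closed under composition.
R is euclidean: any two R-successors of the same world are R-related.
(A) the dual of axiom B: valid iff R is symmetric. R is symmetric — valid.
(B) p -> Dia p (the dual of axiom T) characterises the reflexive frames. R is reflexive — valid.
(C) Dia Box p -> Box p is the dual of axiom 5, which corresponds to the euclidean property. R is euclidean — valid.
(D) Dia Dia p -> Dia p (the dual of axiom 4) characterises the transitive frames. R is transitive — valid.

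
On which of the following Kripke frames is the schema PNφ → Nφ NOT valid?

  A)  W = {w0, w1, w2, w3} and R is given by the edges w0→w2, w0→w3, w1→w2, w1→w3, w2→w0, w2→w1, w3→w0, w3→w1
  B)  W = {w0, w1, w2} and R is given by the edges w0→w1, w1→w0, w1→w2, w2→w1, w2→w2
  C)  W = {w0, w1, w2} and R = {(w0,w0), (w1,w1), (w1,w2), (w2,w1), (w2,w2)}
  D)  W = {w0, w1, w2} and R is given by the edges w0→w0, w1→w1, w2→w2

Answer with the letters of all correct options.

A, B

The schema PNφ → Nφ is the dual of axiom 5; it is valid on a frame iff R is euclidean.
(A) R is not euclidean (w0 R w2 and w0 R w3 but not w2 R w3), so the schema fails here.
(B) R is not euclidean (w1 R w0 and w1 R w2 but not w0 R w2), so the schema fails here.
(C) R is euclidean (any two R-successors of the same world are R-related), so the schema is valid here.
(D) R is euclidean (any two R-successors of the same world are R-related), so the schema is valid here.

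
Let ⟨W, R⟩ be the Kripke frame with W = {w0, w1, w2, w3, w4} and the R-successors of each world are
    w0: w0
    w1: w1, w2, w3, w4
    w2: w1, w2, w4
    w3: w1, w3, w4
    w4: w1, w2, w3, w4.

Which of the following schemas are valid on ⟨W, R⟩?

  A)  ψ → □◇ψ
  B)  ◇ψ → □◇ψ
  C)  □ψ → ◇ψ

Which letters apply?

A, C

R is symmetric: every R-edge is matched by its reverse.
R is not euclidean: w1 R w2 and w1 R w3 but not w2 R w3.
R is serial: every world has an R-successor.
(A) axiom B: valid iff R is symmetric. R is symmetric — valid.
(B) ◇ψ → □◇ψ is axiom 5; it is valid on a frame exactly when R is euclidean. R is not euclidean, so not valid.
(C) □ψ → ◇ψ (axiom D) characterises the serial frames. R is serial — valid.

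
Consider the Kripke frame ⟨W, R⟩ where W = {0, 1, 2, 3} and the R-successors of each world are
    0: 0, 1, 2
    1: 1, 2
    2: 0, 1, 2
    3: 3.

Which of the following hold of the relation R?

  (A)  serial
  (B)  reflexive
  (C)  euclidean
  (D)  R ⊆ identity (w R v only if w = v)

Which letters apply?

A, B

(A) serial: every world has an R-successor.
(B) reflexive: each world relates to itself.
(C) not euclidean: 0 R 1 and 0 R 0 but not 1 R 0.
(D) not ⊆ identity: 0 R 1 with 0 ≠ 1.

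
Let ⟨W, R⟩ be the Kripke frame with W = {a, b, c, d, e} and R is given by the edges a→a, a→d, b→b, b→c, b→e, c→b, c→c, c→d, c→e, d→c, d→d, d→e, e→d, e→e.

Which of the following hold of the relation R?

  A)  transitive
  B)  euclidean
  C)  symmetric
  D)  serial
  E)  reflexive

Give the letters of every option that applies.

(A) not transitive: a R d and d R c but not a R c.
(B) not euclidean: a R d and a R a but not d R a.
(C) not symmetric: a R d but not d R a.
(D) serial: every world has an R-successor.
(E) reflexive: each world relates to itself.

D, E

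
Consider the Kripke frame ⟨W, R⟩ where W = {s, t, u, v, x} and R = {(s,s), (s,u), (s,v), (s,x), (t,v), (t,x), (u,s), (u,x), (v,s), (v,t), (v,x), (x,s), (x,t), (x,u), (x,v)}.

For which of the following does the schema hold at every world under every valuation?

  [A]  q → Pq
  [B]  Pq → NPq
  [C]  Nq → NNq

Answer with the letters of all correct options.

none

R is not reflexive: not t R t.
R is not transitive: s R v and v R t but not s R t.
R is not euclidean: s R u and s R v but not u R v.
(A) q → Pq (the dual of axiom T) characterises the reflexive frames. R is not reflexive — not valid.
(B) axiom 5: valid iff R is euclidean. R is not euclidean — not valid.
(C) Nq → NNq (axiom 4) characterises the transitive frames. R is not transitive — not valid.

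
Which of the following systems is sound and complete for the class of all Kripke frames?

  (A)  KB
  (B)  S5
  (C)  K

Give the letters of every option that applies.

C

(A) KB is determined by the class of symmetric frames.
(B) S5 is determined by the class of reflexive, symmetric, and transitive frames.
(C) K is determined by exactly this class.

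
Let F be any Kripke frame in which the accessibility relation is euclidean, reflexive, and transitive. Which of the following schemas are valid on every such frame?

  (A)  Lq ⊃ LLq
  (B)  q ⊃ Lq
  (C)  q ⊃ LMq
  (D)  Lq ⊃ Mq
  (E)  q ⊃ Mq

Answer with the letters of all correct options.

A, C, D, E

A relation that is euclidean, reflexive, and transitive is also serial and symmetric.
(A) Lq ⊃ LLq (axiom 4) characterises the transitive frames. Every such R is transitive — valid.
(B) q ⊃ Lq is equivalent to ◇p→p; it holds exactly when R ⊆ identity. Such an R need not be a subset of the identity — not valid.
(C) q ⊃ LMq is axiom B; it is valid on a frame exactly when R is symmetric. Every such R is symmetric, so valid.
(D) axiom D: valid iff R is serial. Every such R is serial — valid.
(E) the dual of axiom T: valid iff R is reflexive. Every such R is reflexive — valid.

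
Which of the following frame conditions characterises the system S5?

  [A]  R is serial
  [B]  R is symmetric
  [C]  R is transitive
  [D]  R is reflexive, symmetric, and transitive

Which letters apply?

D

(A) this class determines D, not S5.
(B) this class determines KB, not S5.
(C) this class determines K4, not S5.
(D) S5 is sound and complete for exactly this class.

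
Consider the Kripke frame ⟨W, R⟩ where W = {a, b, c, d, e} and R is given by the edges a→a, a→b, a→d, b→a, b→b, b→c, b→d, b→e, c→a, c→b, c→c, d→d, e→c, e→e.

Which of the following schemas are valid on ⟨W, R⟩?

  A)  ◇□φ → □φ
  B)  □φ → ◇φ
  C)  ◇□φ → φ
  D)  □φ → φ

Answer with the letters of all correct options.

B, D

R is reflexive: each world relates to itself.
R is not symmetric: a R d but not d R a.
R is not euclidean: a R d and a R a but not d R a.
R is serial: every world has an R-successor.
(A) ◇□φ → □φ is the dual of axiom 5; it is valid on a frame exactly when R is euclidean. R is not euclidean, so not valid.
(B) axiom D: valid iff R is serial. R is serial — valid.
(C) ◇□φ → φ (the dual of axiom B) characterises the symmetric frames. R is not symmetric — not valid.
(D) axiom T: valid iff R is reflexive. R is reflexive — valid.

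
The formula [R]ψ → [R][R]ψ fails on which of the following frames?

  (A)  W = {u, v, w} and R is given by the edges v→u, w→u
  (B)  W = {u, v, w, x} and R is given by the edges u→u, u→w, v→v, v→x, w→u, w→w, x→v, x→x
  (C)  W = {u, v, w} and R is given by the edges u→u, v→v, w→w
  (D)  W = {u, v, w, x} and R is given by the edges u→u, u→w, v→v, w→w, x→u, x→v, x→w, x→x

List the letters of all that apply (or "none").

The schema [R]ψ → [R][R]ψ is axiom 4; it is valid on a frame iff R is transitive.
(A) R is transitive (R is closed under composition), so the schema is valid here.
(B) R is transitive (R is closed under composition), so the schema is valid here.
(C) R is transitive (R is closed under composition), so the schema is valid here.
(D) R is transitive (R is closed under composition), so the schema is valid here.

none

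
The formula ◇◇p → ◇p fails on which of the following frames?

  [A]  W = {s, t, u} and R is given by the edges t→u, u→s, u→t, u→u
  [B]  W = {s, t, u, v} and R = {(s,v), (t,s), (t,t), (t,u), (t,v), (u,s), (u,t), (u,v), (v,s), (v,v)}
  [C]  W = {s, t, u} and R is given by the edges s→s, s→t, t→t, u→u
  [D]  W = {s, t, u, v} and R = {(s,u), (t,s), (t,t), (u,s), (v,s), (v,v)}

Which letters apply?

The schema ◇◇p → ◇p is the dual of axiom 4; it is valid on a frame iff R is transitive.
(A) R is not transitive (t R u and u R s but not t R s), so the schema fails here.
(B) R is not transitive (s R v and v R s but not s R s), so the schema fails here.
(C) R is transitive (R is closed under composition), so the schema is valid here.
(D) R is not transitive (s R u and u R s but not s R s), so the schema fails here.

A, B, D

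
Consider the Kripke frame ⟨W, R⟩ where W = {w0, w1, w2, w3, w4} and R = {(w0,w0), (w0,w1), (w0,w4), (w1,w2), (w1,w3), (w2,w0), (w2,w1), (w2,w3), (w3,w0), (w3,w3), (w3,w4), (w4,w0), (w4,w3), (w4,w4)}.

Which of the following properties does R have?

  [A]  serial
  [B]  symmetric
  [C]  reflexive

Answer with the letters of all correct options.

A

(A) serial: every world has an R-successor.
(B) not symmetric: w0 R w1 but not w1 R w0.
(C) not reflexive: not w1 R w1.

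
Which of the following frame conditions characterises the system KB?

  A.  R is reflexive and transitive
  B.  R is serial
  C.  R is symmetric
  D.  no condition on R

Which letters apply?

C

(A) this class determines S4, not KB.
(B) this class determines D, not KB.
(C) KB is sound and complete for exactly this class.
(D) this class determines K, not KB.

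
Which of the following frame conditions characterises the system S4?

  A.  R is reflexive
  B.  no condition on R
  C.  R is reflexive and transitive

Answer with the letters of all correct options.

C

(A) this class determines T (= KT), not S4.
(B) this class determines K, not S4.
(C) S4 is sound and complete for exactly this class.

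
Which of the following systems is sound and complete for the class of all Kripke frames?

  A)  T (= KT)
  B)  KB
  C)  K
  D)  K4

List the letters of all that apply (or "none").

C

(A) T (= KT) is determined by the class of reflexive frames.
(B) KB is determined by the class of symmetric frames.
(C) K is determined by exactly this class.
(D) K4 is determined by the class of transitive frames.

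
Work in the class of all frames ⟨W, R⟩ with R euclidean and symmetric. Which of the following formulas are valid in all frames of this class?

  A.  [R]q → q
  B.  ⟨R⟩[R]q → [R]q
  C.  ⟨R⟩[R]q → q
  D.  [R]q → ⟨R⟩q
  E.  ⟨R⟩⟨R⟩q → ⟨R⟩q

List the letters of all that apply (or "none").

A symmetric euclidean relation is transitive (uRv and vRw give vRu by symmetry, then uRw by the euclidean condition, applied at v).
(A) [R]q → q (axiom T) characterises the reflexive frames. Such an R need not be reflexive — not valid.
(B) the dual of axiom 5: valid iff R is euclidean. Every such R is euclidean — valid.
(C) the dual of axiom B: valid iff R is symmetric. Every such R is symmetric — valid.
(D) [R]q → ⟨R⟩q is axiom D, which corresponds to seriality. Such an R need not be serial — not valid.
(E) ⟨R⟩⟨R⟩q → ⟨R⟩q (the dual of axiom 4) characterises the transitive frames. Every such R is transitive — valid.

B, C, E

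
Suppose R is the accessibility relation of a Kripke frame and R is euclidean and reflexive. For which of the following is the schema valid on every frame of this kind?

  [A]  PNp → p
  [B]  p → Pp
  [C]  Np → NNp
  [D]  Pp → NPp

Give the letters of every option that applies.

A, B, C, D

A reflexive euclidean relation is also symmetric (from wRw and wRv the euclidean condition gives vRw) and hence transitive; it is an equivalence relation.
(A) PNp → p is the dual of axiom B, which corresponds to symmetry. Every such R is symmetric — valid.
(B) p → Pp is the dual of axiom T; it is valid on a frame exactly when R is reflexive. Every such R is reflexive, so valid.
(C) Np → NNp is axiom 4, which corresponds to transitivity. Every such R is transitive — valid.
(D) axiom 5: valid iff R is euclidean. Every such R is euclidean — valid.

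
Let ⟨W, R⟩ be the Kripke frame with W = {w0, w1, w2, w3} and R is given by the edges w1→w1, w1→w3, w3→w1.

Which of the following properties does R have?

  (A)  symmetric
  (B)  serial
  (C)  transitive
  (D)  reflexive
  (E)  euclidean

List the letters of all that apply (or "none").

(A) symmetric: every R-edge is matched by its reverse.
(B) not serial: w0 has no R-successor.
(C) not transitive: w3 R w1 and w1 R w3 but not w3 R w3.
(D) not reflexive: not w0 R w0.
(E) not euclidean: w1 R w3 and w1 R w3 but not w3 R w3.

A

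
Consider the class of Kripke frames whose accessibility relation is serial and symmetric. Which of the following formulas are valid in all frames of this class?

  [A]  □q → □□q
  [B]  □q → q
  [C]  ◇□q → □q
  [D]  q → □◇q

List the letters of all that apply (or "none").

(A) □q → □□q is axiom 4; it is valid on a frame exactly when R is transitive. Such an R need not be transitive, so not valid.
(B) axiom T: valid iff R is reflexive. Such an R need not be reflexive — not valid.
(C) the dual of axiom 5: valid iff R is euclidean. Such an R need not be euclidean — not valid.
(D) q → □◇q is axiom B; it is valid on a frame exactly when R is symmetric. Every such R is symmetric, so valid.

D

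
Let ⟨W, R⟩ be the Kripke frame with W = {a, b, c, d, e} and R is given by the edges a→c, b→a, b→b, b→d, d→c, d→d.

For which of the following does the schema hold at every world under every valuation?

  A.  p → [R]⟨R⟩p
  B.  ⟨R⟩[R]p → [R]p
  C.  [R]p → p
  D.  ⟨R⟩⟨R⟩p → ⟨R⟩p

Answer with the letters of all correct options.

R is not reflexive: not a R a.
R is not symmetric: a R c but not c R a.
R is not transitive: b R a and a R c but not b R c.
R is not euclidean: b R a and b R b but not a R b.
(A) p → [R]⟨R⟩p is axiom B, which corresponds to symmetry. R is not symmetric — not valid.
(B) the dual of axiom 5: valid iff R is euclidean. R is not euclidean — not valid.
(C) axiom T: valid iff R is reflexive. R is not reflexive — not valid.
(D) the dual of axiom 4: valid iff R is transitive. R is not transitive — not valid.

none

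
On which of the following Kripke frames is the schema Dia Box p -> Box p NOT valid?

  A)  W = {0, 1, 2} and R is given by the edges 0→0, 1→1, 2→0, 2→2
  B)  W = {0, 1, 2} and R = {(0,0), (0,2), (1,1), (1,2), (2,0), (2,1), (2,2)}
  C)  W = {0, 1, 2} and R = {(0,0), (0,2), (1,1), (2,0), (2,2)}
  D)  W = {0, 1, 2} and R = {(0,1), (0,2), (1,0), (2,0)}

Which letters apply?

The schema Dia Box p -> Box p is the dual of axiom 5; it is valid on a frame iff R is euclidean.
(A) R is not euclidean (2 R 0 and 2 R 2 but not 0 R 2), so the schema fails here.
(B) R is not euclidean (2 R 0 and 2 R 1 but not 0 R 1), so the schema fails here.
(C) R is euclidean (any two R-successors of the same world are R-related), so the schema is valid here.
(D) R is not euclidean (0 R 1 and 0 R 2 but not 1 R 2), so the schema fails here.

A, B, D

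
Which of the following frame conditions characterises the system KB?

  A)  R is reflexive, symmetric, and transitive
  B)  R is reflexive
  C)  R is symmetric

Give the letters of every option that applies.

(A) this class determines S5, not KB.
(B) this class determines T (= KT), not KB.
(C) KB is sound and complete for exactly this class.

C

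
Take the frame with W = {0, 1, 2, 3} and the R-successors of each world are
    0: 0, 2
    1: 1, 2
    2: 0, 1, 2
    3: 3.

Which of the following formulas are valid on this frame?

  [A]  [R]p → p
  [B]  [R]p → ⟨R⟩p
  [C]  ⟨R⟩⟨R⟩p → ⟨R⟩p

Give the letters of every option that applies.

A, B

R is reflexive: each world relates to itself.
R is not transitive: 0 R 2 and 2 R 1 but not 0 R 1.
R is serial: every world has an R-successor.
(A) axiom T: valid iff R is reflexive. R is reflexive — valid.
(B) [R]p → ⟨R⟩p (axiom D) characterises the serial frames. R is serial — valid.
(C) ⟨R⟩⟨R⟩p → ⟨R⟩p (the dual of axiom 4) characterises the transitive frames. R is not transitive — not valid.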